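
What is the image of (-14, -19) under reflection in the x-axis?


Reflection across x-axis: (x, y) -> (x, -y)
(-14, -19) -> (-14, 19)

(-14, 19)


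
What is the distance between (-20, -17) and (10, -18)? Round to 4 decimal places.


d = sqrt((10--20)^2 + (-18--17)^2) = 30.0167

30.0167


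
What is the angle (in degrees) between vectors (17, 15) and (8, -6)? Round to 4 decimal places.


dot = 17*8 + 15*-6 = 46
|u| = 22.6716, |v| = 10
cos(angle) = 0.2029
angle = 78.2936 degrees

78.2936 degrees


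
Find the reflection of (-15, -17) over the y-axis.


Reflection across y-axis: (x, y) -> (-x, y)
(-15, -17) -> (15, -17)

(15, -17)


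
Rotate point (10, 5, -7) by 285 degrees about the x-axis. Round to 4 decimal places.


x' = 10
y' = 5*cos(285) - -7*sin(285) = -5.4674
z' = 5*sin(285) + -7*cos(285) = -6.6414

(10, -5.4674, -6.6414)


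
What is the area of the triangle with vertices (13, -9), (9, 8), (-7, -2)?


Area = |x1(y2-y3) + x2(y3-y1) + x3(y1-y2)| / 2
= |13*(8--2) + 9*(-2--9) + -7*(-9-8)| / 2
= 156

156


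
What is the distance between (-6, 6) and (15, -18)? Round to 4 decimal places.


d = sqrt((15--6)^2 + (-18-6)^2) = 31.8904

31.8904


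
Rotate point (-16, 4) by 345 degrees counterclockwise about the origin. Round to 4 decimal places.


x' = -16*cos(345) - 4*sin(345) = -14.4195
y' = -16*sin(345) + 4*cos(345) = 8.0048

(-14.4195, 8.0048)


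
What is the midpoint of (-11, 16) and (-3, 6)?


Midpoint = ((-11+-3)/2, (16+6)/2) = (-7, 11)

(-7, 11)


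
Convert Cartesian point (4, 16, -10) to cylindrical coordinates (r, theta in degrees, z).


r = sqrt(4^2 + 16^2) = 16.4924
theta = atan2(16, 4) = 75.9638 deg
z = -10

r = 16.4924, theta = 75.9638 deg, z = -10


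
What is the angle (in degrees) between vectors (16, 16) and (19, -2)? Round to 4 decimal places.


dot = 16*19 + 16*-2 = 272
|u| = 22.6274, |v| = 19.105
cos(angle) = 0.6292
angle = 51.009 degrees

51.009 degrees


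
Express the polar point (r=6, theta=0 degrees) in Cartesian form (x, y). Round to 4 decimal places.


x = 6 * cos(0) = 6
y = 6 * sin(0) = 0

(6, 0)


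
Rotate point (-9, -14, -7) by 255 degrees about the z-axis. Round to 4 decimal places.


x' = -9*cos(255) - -14*sin(255) = -11.1936
y' = -9*sin(255) + -14*cos(255) = 12.3168
z' = -7

(-11.1936, 12.3168, -7)


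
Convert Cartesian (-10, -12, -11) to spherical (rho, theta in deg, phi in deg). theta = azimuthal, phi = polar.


rho = sqrt((-10)^2 + (-12)^2 + (-11)^2) = 19.105
theta = atan2(-12, -10) = 230.1944 deg
phi = acos(-11/19.105) = 125.1533 deg

rho = 19.105, theta = 230.1944 deg, phi = 125.1533 deg


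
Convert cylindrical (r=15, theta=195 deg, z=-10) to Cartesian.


x = 15 * cos(195) = -14.4889
y = 15 * sin(195) = -3.8823
z = -10

(-14.4889, -3.8823, -10)


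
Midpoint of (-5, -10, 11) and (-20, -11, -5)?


Midpoint = ((-5+-20)/2, (-10+-11)/2, (11+-5)/2) = (-12.5, -10.5, 3)

(-12.5, -10.5, 3)


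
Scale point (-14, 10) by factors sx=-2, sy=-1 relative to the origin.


Scaling: (x*sx, y*sy) = (-14*-2, 10*-1) = (28, -10)

(28, -10)


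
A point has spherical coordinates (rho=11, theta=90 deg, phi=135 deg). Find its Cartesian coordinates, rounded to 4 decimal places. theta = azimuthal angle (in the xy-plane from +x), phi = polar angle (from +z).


x = 11 * sin(135) * cos(90) = 0
y = 11 * sin(135) * sin(90) = 7.7782
z = 11 * cos(135) = -7.7782

(0, 7.7782, -7.7782)


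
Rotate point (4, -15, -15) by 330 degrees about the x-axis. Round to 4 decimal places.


x' = 4
y' = -15*cos(330) - -15*sin(330) = -20.4904
z' = -15*sin(330) + -15*cos(330) = -5.4904

(4, -20.4904, -5.4904)


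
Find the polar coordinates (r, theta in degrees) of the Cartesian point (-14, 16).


r = sqrt((-14)^2 + 16^2) = 21.2603
theta = atan2(16, -14) = 131.1859 degrees

r = 21.2603, theta = 131.1859 degrees


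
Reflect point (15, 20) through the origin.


Reflection through origin: (x, y) -> (-x, -y)
(15, 20) -> (-15, -20)

(-15, -20)


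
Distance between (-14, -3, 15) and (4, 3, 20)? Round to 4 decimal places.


d = sqrt((4--14)^2 + (3--3)^2 + (20-15)^2) = 19.6214

19.6214


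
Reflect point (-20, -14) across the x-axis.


Reflection across x-axis: (x, y) -> (x, -y)
(-20, -14) -> (-20, 14)

(-20, 14)


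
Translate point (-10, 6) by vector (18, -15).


Translation: (x+dx, y+dy) = (-10+18, 6+-15) = (8, -9)

(8, -9)


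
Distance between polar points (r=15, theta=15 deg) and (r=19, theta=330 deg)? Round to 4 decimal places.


d = sqrt(r1^2 + r2^2 - 2*r1*r2*cos(t2-t1))
d = sqrt(15^2 + 19^2 - 2*15*19*cos(330-15)) = 13.5259

13.5259


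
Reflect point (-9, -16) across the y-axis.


Reflection across y-axis: (x, y) -> (-x, y)
(-9, -16) -> (9, -16)

(9, -16)


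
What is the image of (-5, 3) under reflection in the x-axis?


Reflection across x-axis: (x, y) -> (x, -y)
(-5, 3) -> (-5, -3)

(-5, -3)


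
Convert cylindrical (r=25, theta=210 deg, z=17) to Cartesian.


x = 25 * cos(210) = -21.6506
y = 25 * sin(210) = -12.5
z = 17

(-21.6506, -12.5, 17)


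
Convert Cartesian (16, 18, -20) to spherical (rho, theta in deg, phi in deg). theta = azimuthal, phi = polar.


rho = sqrt(16^2 + 18^2 + (-20)^2) = 31.305
theta = atan2(18, 16) = 48.3665 deg
phi = acos(-20/31.305) = 129.7081 deg

rho = 31.305, theta = 48.3665 deg, phi = 129.7081 deg


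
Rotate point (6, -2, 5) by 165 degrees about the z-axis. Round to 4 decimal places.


x' = 6*cos(165) - -2*sin(165) = -5.2779
y' = 6*sin(165) + -2*cos(165) = 3.4848
z' = 5

(-5.2779, 3.4848, 5)


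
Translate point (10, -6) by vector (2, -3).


Translation: (x+dx, y+dy) = (10+2, -6+-3) = (12, -9)

(12, -9)


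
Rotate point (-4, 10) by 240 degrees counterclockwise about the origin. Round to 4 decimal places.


x' = -4*cos(240) - 10*sin(240) = 10.6603
y' = -4*sin(240) + 10*cos(240) = -1.5359

(10.6603, -1.5359)


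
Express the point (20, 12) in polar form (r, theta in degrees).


r = sqrt(20^2 + 12^2) = 23.3238
theta = atan2(12, 20) = 30.9638 degrees

r = 23.3238, theta = 30.9638 degrees


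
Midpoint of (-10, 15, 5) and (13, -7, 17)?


Midpoint = ((-10+13)/2, (15+-7)/2, (5+17)/2) = (1.5, 4, 11)

(1.5, 4, 11)


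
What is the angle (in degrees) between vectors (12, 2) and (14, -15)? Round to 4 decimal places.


dot = 12*14 + 2*-15 = 138
|u| = 12.1655, |v| = 20.5183
cos(angle) = 0.5528
angle = 56.4373 degrees

56.4373 degrees


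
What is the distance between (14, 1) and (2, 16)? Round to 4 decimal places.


d = sqrt((2-14)^2 + (16-1)^2) = 19.2094

19.2094


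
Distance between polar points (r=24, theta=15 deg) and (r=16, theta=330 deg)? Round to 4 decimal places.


d = sqrt(r1^2 + r2^2 - 2*r1*r2*cos(t2-t1))
d = sqrt(24^2 + 16^2 - 2*24*16*cos(330-15)) = 16.9983

16.9983


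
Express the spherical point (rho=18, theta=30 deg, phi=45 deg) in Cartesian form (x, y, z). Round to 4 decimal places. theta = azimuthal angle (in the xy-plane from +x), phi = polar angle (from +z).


x = 18 * sin(45) * cos(30) = 11.0227
y = 18 * sin(45) * sin(30) = 6.364
z = 18 * cos(45) = 12.7279

(11.0227, 6.364, 12.7279)


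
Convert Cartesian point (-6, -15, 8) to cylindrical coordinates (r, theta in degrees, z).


r = sqrt((-6)^2 + (-15)^2) = 16.1555
theta = atan2(-15, -6) = 248.1986 deg
z = 8

r = 16.1555, theta = 248.1986 deg, z = 8


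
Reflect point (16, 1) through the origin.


Reflection through origin: (x, y) -> (-x, -y)
(16, 1) -> (-16, -1)

(-16, -1)


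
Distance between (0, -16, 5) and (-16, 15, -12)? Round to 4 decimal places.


d = sqrt((-16-0)^2 + (15--16)^2 + (-12-5)^2) = 38.8072

38.8072


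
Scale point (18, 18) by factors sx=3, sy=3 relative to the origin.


Scaling: (x*sx, y*sy) = (18*3, 18*3) = (54, 54)

(54, 54)


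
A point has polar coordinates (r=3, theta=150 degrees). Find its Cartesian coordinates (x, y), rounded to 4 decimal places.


x = 3 * cos(150) = -2.5981
y = 3 * sin(150) = 1.5

(-2.5981, 1.5)


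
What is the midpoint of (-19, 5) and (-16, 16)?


Midpoint = ((-19+-16)/2, (5+16)/2) = (-17.5, 10.5)

(-17.5, 10.5)


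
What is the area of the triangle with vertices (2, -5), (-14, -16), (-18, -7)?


Area = |x1(y2-y3) + x2(y3-y1) + x3(y1-y2)| / 2
= |2*(-16--7) + -14*(-7--5) + -18*(-5--16)| / 2
= 94

94


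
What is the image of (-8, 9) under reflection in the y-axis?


Reflection across y-axis: (x, y) -> (-x, y)
(-8, 9) -> (8, 9)

(8, 9)


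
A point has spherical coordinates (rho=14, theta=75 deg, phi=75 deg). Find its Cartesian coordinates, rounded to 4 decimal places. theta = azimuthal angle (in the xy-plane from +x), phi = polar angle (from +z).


x = 14 * sin(75) * cos(75) = 3.5
y = 14 * sin(75) * sin(75) = 13.0622
z = 14 * cos(75) = 3.6235

(3.5, 13.0622, 3.6235)


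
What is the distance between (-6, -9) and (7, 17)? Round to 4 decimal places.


d = sqrt((7--6)^2 + (17--9)^2) = 29.0689

29.0689


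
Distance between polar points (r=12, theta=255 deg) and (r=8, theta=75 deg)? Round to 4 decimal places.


d = sqrt(r1^2 + r2^2 - 2*r1*r2*cos(t2-t1))
d = sqrt(12^2 + 8^2 - 2*12*8*cos(75-255)) = 20

20


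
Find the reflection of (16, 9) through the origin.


Reflection through origin: (x, y) -> (-x, -y)
(16, 9) -> (-16, -9)

(-16, -9)


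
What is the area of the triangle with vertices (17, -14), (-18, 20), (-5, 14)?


Area = |x1(y2-y3) + x2(y3-y1) + x3(y1-y2)| / 2
= |17*(20-14) + -18*(14--14) + -5*(-14-20)| / 2
= 116

116


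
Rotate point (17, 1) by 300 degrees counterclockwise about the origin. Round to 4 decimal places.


x' = 17*cos(300) - 1*sin(300) = 9.366
y' = 17*sin(300) + 1*cos(300) = -14.2224

(9.366, -14.2224)


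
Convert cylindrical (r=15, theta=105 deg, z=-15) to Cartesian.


x = 15 * cos(105) = -3.8823
y = 15 * sin(105) = 14.4889
z = -15

(-3.8823, 14.4889, -15)


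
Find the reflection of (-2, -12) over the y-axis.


Reflection across y-axis: (x, y) -> (-x, y)
(-2, -12) -> (2, -12)

(2, -12)


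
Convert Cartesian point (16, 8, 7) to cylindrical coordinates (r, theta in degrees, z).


r = sqrt(16^2 + 8^2) = 17.8885
theta = atan2(8, 16) = 26.5651 deg
z = 7

r = 17.8885, theta = 26.5651 deg, z = 7


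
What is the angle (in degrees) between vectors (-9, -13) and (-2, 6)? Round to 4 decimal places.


dot = -9*-2 + -13*6 = -60
|u| = 15.8114, |v| = 6.3246
cos(angle) = -0.6
angle = 126.8699 degrees

126.8699 degrees


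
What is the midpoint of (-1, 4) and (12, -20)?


Midpoint = ((-1+12)/2, (4+-20)/2) = (5.5, -8)

(5.5, -8)


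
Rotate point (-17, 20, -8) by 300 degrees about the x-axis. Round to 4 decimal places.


x' = -17
y' = 20*cos(300) - -8*sin(300) = 3.0718
z' = 20*sin(300) + -8*cos(300) = -21.3205

(-17, 3.0718, -21.3205)


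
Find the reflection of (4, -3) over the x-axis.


Reflection across x-axis: (x, y) -> (x, -y)
(4, -3) -> (4, 3)

(4, 3)


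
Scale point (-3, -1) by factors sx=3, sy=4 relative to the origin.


Scaling: (x*sx, y*sy) = (-3*3, -1*4) = (-9, -4)

(-9, -4)


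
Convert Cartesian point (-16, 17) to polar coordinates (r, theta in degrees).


r = sqrt((-16)^2 + 17^2) = 23.3452
theta = atan2(17, -16) = 133.2643 degrees

r = 23.3452, theta = 133.2643 degrees


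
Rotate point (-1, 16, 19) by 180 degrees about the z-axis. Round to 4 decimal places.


x' = -1*cos(180) - 16*sin(180) = 1
y' = -1*sin(180) + 16*cos(180) = -16
z' = 19

(1, -16, 19)


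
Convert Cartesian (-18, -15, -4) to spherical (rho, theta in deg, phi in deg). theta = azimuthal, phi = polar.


rho = sqrt((-18)^2 + (-15)^2 + (-4)^2) = 23.7697
theta = atan2(-15, -18) = 219.8056 deg
phi = acos(-4/23.7697) = 99.6879 deg

rho = 23.7697, theta = 219.8056 deg, phi = 99.6879 deg


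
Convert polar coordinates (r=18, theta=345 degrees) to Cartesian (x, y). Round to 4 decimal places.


x = 18 * cos(345) = 17.3867
y = 18 * sin(345) = -4.6587

(17.3867, -4.6587)


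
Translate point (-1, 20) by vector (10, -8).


Translation: (x+dx, y+dy) = (-1+10, 20+-8) = (9, 12)

(9, 12)


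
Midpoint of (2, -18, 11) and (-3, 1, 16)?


Midpoint = ((2+-3)/2, (-18+1)/2, (11+16)/2) = (-0.5, -8.5, 13.5)

(-0.5, -8.5, 13.5)


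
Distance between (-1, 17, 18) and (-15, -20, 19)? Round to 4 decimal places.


d = sqrt((-15--1)^2 + (-20-17)^2 + (19-18)^2) = 39.5727

39.5727


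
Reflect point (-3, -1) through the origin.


Reflection through origin: (x, y) -> (-x, -y)
(-3, -1) -> (3, 1)

(3, 1)


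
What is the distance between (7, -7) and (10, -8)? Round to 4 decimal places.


d = sqrt((10-7)^2 + (-8--7)^2) = 3.1623

3.1623


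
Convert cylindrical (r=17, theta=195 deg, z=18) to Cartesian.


x = 17 * cos(195) = -16.4207
y = 17 * sin(195) = -4.3999
z = 18

(-16.4207, -4.3999, 18)


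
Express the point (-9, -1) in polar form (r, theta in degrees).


r = sqrt((-9)^2 + (-1)^2) = 9.0554
theta = atan2(-1, -9) = 186.3402 degrees

r = 9.0554, theta = 186.3402 degrees


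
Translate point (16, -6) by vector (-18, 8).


Translation: (x+dx, y+dy) = (16+-18, -6+8) = (-2, 2)

(-2, 2)


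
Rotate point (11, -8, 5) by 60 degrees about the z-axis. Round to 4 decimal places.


x' = 11*cos(60) - -8*sin(60) = 12.4282
y' = 11*sin(60) + -8*cos(60) = 5.5263
z' = 5

(12.4282, 5.5263, 5)


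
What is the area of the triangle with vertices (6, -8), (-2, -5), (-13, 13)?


Area = |x1(y2-y3) + x2(y3-y1) + x3(y1-y2)| / 2
= |6*(-5-13) + -2*(13--8) + -13*(-8--5)| / 2
= 55.5

55.5


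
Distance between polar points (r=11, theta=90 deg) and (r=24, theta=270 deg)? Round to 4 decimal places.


d = sqrt(r1^2 + r2^2 - 2*r1*r2*cos(t2-t1))
d = sqrt(11^2 + 24^2 - 2*11*24*cos(270-90)) = 35

35


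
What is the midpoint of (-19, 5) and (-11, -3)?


Midpoint = ((-19+-11)/2, (5+-3)/2) = (-15, 1)

(-15, 1)


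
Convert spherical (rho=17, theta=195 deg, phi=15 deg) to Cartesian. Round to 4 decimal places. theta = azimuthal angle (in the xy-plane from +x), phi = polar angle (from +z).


x = 17 * sin(15) * cos(195) = -4.25
y = 17 * sin(15) * sin(195) = -1.1388
z = 17 * cos(15) = 16.4207

(-4.25, -1.1388, 16.4207)


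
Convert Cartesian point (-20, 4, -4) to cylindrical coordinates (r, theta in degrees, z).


r = sqrt((-20)^2 + 4^2) = 20.3961
theta = atan2(4, -20) = 168.6901 deg
z = -4

r = 20.3961, theta = 168.6901 deg, z = -4


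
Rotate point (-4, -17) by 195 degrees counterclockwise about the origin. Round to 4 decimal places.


x' = -4*cos(195) - -17*sin(195) = -0.5362
y' = -4*sin(195) + -17*cos(195) = 17.456

(-0.5362, 17.456)


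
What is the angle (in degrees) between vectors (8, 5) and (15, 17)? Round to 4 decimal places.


dot = 8*15 + 5*17 = 205
|u| = 9.434, |v| = 22.6716
cos(angle) = 0.9585
angle = 16.571 degrees

16.571 degrees


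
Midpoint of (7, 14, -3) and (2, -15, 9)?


Midpoint = ((7+2)/2, (14+-15)/2, (-3+9)/2) = (4.5, -0.5, 3)

(4.5, -0.5, 3)


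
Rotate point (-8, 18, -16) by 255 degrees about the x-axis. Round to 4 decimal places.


x' = -8
y' = 18*cos(255) - -16*sin(255) = -20.1136
z' = 18*sin(255) + -16*cos(255) = -13.2456

(-8, -20.1136, -13.2456)


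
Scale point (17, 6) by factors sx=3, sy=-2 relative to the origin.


Scaling: (x*sx, y*sy) = (17*3, 6*-2) = (51, -12)

(51, -12)


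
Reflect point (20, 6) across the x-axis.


Reflection across x-axis: (x, y) -> (x, -y)
(20, 6) -> (20, -6)

(20, -6)


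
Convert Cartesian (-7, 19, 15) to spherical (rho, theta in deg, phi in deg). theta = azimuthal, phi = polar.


rho = sqrt((-7)^2 + 19^2 + 15^2) = 25.1992
theta = atan2(19, -7) = 110.2249 deg
phi = acos(15/25.1992) = 53.4691 deg

rho = 25.1992, theta = 110.2249 deg, phi = 53.4691 deg


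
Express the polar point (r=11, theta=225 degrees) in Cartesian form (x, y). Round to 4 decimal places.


x = 11 * cos(225) = -7.7782
y = 11 * sin(225) = -7.7782

(-7.7782, -7.7782)


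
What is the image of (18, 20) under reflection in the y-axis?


Reflection across y-axis: (x, y) -> (-x, y)
(18, 20) -> (-18, 20)

(-18, 20)


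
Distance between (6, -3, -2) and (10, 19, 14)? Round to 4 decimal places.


d = sqrt((10-6)^2 + (19--3)^2 + (14--2)^2) = 27.4955

27.4955


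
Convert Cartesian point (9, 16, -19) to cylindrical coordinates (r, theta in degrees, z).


r = sqrt(9^2 + 16^2) = 18.3576
theta = atan2(16, 9) = 60.6422 deg
z = -19

r = 18.3576, theta = 60.6422 deg, z = -19


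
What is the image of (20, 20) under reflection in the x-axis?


Reflection across x-axis: (x, y) -> (x, -y)
(20, 20) -> (20, -20)

(20, -20)


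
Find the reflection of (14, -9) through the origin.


Reflection through origin: (x, y) -> (-x, -y)
(14, -9) -> (-14, 9)

(-14, 9)


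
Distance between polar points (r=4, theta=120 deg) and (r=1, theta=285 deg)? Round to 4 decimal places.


d = sqrt(r1^2 + r2^2 - 2*r1*r2*cos(t2-t1))
d = sqrt(4^2 + 1^2 - 2*4*1*cos(285-120)) = 4.9727

4.9727


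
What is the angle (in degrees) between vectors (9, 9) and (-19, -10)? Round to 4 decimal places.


dot = 9*-19 + 9*-10 = -261
|u| = 12.7279, |v| = 21.4709
cos(angle) = -0.9551
angle = 162.7585 degrees

162.7585 degrees


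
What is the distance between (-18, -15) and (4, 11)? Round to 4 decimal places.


d = sqrt((4--18)^2 + (11--15)^2) = 34.0588

34.0588


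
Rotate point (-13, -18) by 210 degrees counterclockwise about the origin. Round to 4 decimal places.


x' = -13*cos(210) - -18*sin(210) = 2.2583
y' = -13*sin(210) + -18*cos(210) = 22.0885

(2.2583, 22.0885)


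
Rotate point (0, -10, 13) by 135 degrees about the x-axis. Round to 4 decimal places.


x' = 0
y' = -10*cos(135) - 13*sin(135) = -2.1213
z' = -10*sin(135) + 13*cos(135) = -16.2635

(0, -2.1213, -16.2635)


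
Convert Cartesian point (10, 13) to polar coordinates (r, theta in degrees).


r = sqrt(10^2 + 13^2) = 16.4012
theta = atan2(13, 10) = 52.4314 degrees

r = 16.4012, theta = 52.4314 degrees


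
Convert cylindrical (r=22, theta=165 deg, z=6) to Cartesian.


x = 22 * cos(165) = -21.2504
y = 22 * sin(165) = 5.694
z = 6

(-21.2504, 5.694, 6)


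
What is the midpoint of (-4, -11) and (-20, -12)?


Midpoint = ((-4+-20)/2, (-11+-12)/2) = (-12, -11.5)

(-12, -11.5)


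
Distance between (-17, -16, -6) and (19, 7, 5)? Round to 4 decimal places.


d = sqrt((19--17)^2 + (7--16)^2 + (5--6)^2) = 44.1135

44.1135


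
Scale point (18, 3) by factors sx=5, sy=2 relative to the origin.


Scaling: (x*sx, y*sy) = (18*5, 3*2) = (90, 6)

(90, 6)


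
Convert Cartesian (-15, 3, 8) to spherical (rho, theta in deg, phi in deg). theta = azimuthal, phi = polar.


rho = sqrt((-15)^2 + 3^2 + 8^2) = 17.2627
theta = atan2(3, -15) = 168.6901 deg
phi = acos(8/17.2627) = 62.3915 deg

rho = 17.2627, theta = 168.6901 deg, phi = 62.3915 deg


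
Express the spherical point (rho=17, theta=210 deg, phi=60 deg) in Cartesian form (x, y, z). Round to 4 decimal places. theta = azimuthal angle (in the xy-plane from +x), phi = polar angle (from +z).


x = 17 * sin(60) * cos(210) = -12.75
y = 17 * sin(60) * sin(210) = -7.3612
z = 17 * cos(60) = 8.5

(-12.75, -7.3612, 8.5)


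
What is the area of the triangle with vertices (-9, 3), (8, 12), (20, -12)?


Area = |x1(y2-y3) + x2(y3-y1) + x3(y1-y2)| / 2
= |-9*(12--12) + 8*(-12-3) + 20*(3-12)| / 2
= 258

258


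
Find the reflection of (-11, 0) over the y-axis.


Reflection across y-axis: (x, y) -> (-x, y)
(-11, 0) -> (11, 0)

(11, 0)


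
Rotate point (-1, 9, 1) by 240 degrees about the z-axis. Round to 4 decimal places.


x' = -1*cos(240) - 9*sin(240) = 8.2942
y' = -1*sin(240) + 9*cos(240) = -3.634
z' = 1

(8.2942, -3.634, 1)


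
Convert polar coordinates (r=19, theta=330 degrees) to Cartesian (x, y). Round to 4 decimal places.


x = 19 * cos(330) = 16.4545
y = 19 * sin(330) = -9.5

(16.4545, -9.5)


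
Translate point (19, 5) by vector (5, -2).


Translation: (x+dx, y+dy) = (19+5, 5+-2) = (24, 3)

(24, 3)


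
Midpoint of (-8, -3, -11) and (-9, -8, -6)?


Midpoint = ((-8+-9)/2, (-3+-8)/2, (-11+-6)/2) = (-8.5, -5.5, -8.5)

(-8.5, -5.5, -8.5)


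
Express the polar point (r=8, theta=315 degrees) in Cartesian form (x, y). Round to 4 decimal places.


x = 8 * cos(315) = 5.6569
y = 8 * sin(315) = -5.6569

(5.6569, -5.6569)


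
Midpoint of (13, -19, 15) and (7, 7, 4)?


Midpoint = ((13+7)/2, (-19+7)/2, (15+4)/2) = (10, -6, 9.5)

(10, -6, 9.5)


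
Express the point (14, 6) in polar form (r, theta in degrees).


r = sqrt(14^2 + 6^2) = 15.2315
theta = atan2(6, 14) = 23.1986 degrees

r = 15.2315, theta = 23.1986 degrees


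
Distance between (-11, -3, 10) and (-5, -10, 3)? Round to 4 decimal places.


d = sqrt((-5--11)^2 + (-10--3)^2 + (3-10)^2) = 11.5758

11.5758


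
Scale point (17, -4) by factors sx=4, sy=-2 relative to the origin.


Scaling: (x*sx, y*sy) = (17*4, -4*-2) = (68, 8)

(68, 8)


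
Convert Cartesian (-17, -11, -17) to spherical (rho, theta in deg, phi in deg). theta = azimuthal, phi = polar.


rho = sqrt((-17)^2 + (-11)^2 + (-17)^2) = 26.4386
theta = atan2(-11, -17) = 212.9052 deg
phi = acos(-17/26.4386) = 130.0158 deg

rho = 26.4386, theta = 212.9052 deg, phi = 130.0158 deg


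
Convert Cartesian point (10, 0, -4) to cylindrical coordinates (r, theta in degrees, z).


r = sqrt(10^2 + 0^2) = 10
theta = atan2(0, 10) = 0 deg
z = -4

r = 10, theta = 0 deg, z = -4


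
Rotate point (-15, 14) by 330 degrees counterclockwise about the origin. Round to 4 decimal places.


x' = -15*cos(330) - 14*sin(330) = -5.9904
y' = -15*sin(330) + 14*cos(330) = 19.6244

(-5.9904, 19.6244)


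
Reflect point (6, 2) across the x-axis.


Reflection across x-axis: (x, y) -> (x, -y)
(6, 2) -> (6, -2)

(6, -2)


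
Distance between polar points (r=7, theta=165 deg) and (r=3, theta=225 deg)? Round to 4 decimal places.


d = sqrt(r1^2 + r2^2 - 2*r1*r2*cos(t2-t1))
d = sqrt(7^2 + 3^2 - 2*7*3*cos(225-165)) = 6.0828

6.0828


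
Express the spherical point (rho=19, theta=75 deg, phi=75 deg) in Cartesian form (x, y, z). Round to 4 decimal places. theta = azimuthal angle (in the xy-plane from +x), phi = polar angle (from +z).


x = 19 * sin(75) * cos(75) = 4.75
y = 19 * sin(75) * sin(75) = 17.7272
z = 19 * cos(75) = 4.9176

(4.75, 17.7272, 4.9176)


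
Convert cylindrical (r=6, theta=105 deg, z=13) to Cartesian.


x = 6 * cos(105) = -1.5529
y = 6 * sin(105) = 5.7956
z = 13

(-1.5529, 5.7956, 13)


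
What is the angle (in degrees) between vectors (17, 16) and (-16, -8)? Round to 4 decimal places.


dot = 17*-16 + 16*-8 = -400
|u| = 23.3452, |v| = 17.8885
cos(angle) = -0.9578
angle = 163.3008 degrees

163.3008 degrees


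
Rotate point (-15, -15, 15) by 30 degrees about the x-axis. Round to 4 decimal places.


x' = -15
y' = -15*cos(30) - 15*sin(30) = -20.4904
z' = -15*sin(30) + 15*cos(30) = 5.4904

(-15, -20.4904, 5.4904)


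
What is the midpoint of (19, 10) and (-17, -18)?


Midpoint = ((19+-17)/2, (10+-18)/2) = (1, -4)

(1, -4)


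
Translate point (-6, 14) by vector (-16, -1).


Translation: (x+dx, y+dy) = (-6+-16, 14+-1) = (-22, 13)

(-22, 13)


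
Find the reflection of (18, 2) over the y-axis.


Reflection across y-axis: (x, y) -> (-x, y)
(18, 2) -> (-18, 2)

(-18, 2)


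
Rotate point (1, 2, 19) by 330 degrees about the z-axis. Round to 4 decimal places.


x' = 1*cos(330) - 2*sin(330) = 1.866
y' = 1*sin(330) + 2*cos(330) = 1.2321
z' = 19

(1.866, 1.2321, 19)


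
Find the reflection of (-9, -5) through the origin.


Reflection through origin: (x, y) -> (-x, -y)
(-9, -5) -> (9, 5)

(9, 5)


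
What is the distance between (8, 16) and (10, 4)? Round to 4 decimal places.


d = sqrt((10-8)^2 + (4-16)^2) = 12.1655

12.1655


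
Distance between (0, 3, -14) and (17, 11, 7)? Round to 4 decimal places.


d = sqrt((17-0)^2 + (11-3)^2 + (7--14)^2) = 28.178

28.178


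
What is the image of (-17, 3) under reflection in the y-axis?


Reflection across y-axis: (x, y) -> (-x, y)
(-17, 3) -> (17, 3)

(17, 3)


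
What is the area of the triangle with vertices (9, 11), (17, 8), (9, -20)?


Area = |x1(y2-y3) + x2(y3-y1) + x3(y1-y2)| / 2
= |9*(8--20) + 17*(-20-11) + 9*(11-8)| / 2
= 124

124


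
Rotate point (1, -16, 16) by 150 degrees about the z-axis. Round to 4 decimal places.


x' = 1*cos(150) - -16*sin(150) = 7.134
y' = 1*sin(150) + -16*cos(150) = 14.3564
z' = 16

(7.134, 14.3564, 16)


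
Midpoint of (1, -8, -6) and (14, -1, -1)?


Midpoint = ((1+14)/2, (-8+-1)/2, (-6+-1)/2) = (7.5, -4.5, -3.5)

(7.5, -4.5, -3.5)


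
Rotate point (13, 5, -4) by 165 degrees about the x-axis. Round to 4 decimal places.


x' = 13
y' = 5*cos(165) - -4*sin(165) = -3.7944
z' = 5*sin(165) + -4*cos(165) = 5.1578

(13, -3.7944, 5.1578)


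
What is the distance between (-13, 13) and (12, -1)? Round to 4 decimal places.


d = sqrt((12--13)^2 + (-1-13)^2) = 28.6531

28.6531


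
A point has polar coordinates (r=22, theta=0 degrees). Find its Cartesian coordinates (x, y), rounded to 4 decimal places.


x = 22 * cos(0) = 22
y = 22 * sin(0) = 0

(22, 0)


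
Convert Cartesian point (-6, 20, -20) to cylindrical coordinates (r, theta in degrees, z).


r = sqrt((-6)^2 + 20^2) = 20.8806
theta = atan2(20, -6) = 106.6992 deg
z = -20

r = 20.8806, theta = 106.6992 deg, z = -20


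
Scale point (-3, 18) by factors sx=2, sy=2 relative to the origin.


Scaling: (x*sx, y*sy) = (-3*2, 18*2) = (-6, 36)

(-6, 36)


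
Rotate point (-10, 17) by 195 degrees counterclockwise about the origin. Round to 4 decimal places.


x' = -10*cos(195) - 17*sin(195) = 14.0592
y' = -10*sin(195) + 17*cos(195) = -13.8325

(14.0592, -13.8325)


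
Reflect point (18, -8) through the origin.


Reflection through origin: (x, y) -> (-x, -y)
(18, -8) -> (-18, 8)

(-18, 8)


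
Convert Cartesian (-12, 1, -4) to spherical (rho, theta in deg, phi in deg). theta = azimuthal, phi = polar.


rho = sqrt((-12)^2 + 1^2 + (-4)^2) = 12.6886
theta = atan2(1, -12) = 175.2364 deg
phi = acos(-4/12.6886) = 108.3756 deg

rho = 12.6886, theta = 175.2364 deg, phi = 108.3756 deg


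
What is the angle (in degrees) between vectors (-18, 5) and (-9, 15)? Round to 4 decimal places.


dot = -18*-9 + 5*15 = 237
|u| = 18.6815, |v| = 17.4929
cos(angle) = 0.7252
angle = 43.5121 degrees

43.5121 degrees


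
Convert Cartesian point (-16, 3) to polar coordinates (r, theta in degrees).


r = sqrt((-16)^2 + 3^2) = 16.2788
theta = atan2(3, -16) = 169.3803 degrees

r = 16.2788, theta = 169.3803 degrees


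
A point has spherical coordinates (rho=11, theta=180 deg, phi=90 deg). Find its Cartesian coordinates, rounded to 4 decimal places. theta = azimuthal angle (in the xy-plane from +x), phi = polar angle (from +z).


x = 11 * sin(90) * cos(180) = -11
y = 11 * sin(90) * sin(180) = 0
z = 11 * cos(90) = 0

(-11, 0, 0)


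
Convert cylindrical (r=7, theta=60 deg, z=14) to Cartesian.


x = 7 * cos(60) = 3.5
y = 7 * sin(60) = 6.0622
z = 14

(3.5, 6.0622, 14)


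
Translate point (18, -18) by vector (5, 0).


Translation: (x+dx, y+dy) = (18+5, -18+0) = (23, -18)

(23, -18)


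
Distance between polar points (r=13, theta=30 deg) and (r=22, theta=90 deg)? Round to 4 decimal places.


d = sqrt(r1^2 + r2^2 - 2*r1*r2*cos(t2-t1))
d = sqrt(13^2 + 22^2 - 2*13*22*cos(90-30)) = 19.1572

19.1572


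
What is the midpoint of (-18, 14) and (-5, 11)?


Midpoint = ((-18+-5)/2, (14+11)/2) = (-11.5, 12.5)

(-11.5, 12.5)


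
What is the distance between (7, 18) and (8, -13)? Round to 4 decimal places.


d = sqrt((8-7)^2 + (-13-18)^2) = 31.0161

31.0161


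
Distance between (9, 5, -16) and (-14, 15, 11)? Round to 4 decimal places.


d = sqrt((-14-9)^2 + (15-5)^2 + (11--16)^2) = 36.8511

36.8511


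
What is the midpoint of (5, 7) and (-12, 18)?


Midpoint = ((5+-12)/2, (7+18)/2) = (-3.5, 12.5)

(-3.5, 12.5)


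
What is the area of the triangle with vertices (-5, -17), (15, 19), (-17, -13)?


Area = |x1(y2-y3) + x2(y3-y1) + x3(y1-y2)| / 2
= |-5*(19--13) + 15*(-13--17) + -17*(-17-19)| / 2
= 256

256


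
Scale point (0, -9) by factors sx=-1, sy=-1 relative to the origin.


Scaling: (x*sx, y*sy) = (0*-1, -9*-1) = (0, 9)

(0, 9)


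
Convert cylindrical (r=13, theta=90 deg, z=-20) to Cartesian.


x = 13 * cos(90) = 0
y = 13 * sin(90) = 13
z = -20

(0, 13, -20)


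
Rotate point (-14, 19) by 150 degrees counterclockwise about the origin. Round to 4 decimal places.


x' = -14*cos(150) - 19*sin(150) = 2.6244
y' = -14*sin(150) + 19*cos(150) = -23.4545

(2.6244, -23.4545)


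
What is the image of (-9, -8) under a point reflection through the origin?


Reflection through origin: (x, y) -> (-x, -y)
(-9, -8) -> (9, 8)

(9, 8)


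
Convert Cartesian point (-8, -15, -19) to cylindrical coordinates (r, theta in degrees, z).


r = sqrt((-8)^2 + (-15)^2) = 17
theta = atan2(-15, -8) = 241.9275 deg
z = -19

r = 17, theta = 241.9275 deg, z = -19


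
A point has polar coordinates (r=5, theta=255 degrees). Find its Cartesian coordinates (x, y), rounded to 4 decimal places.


x = 5 * cos(255) = -1.2941
y = 5 * sin(255) = -4.8296

(-1.2941, -4.8296)


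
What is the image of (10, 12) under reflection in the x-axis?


Reflection across x-axis: (x, y) -> (x, -y)
(10, 12) -> (10, -12)

(10, -12)


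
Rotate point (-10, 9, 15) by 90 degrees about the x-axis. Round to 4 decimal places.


x' = -10
y' = 9*cos(90) - 15*sin(90) = -15
z' = 9*sin(90) + 15*cos(90) = 9

(-10, -15, 9)


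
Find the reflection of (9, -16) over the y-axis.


Reflection across y-axis: (x, y) -> (-x, y)
(9, -16) -> (-9, -16)

(-9, -16)


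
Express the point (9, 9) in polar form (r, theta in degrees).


r = sqrt(9^2 + 9^2) = 12.7279
theta = atan2(9, 9) = 45 degrees

r = 12.7279, theta = 45 degrees


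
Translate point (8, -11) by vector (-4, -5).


Translation: (x+dx, y+dy) = (8+-4, -11+-5) = (4, -16)

(4, -16)


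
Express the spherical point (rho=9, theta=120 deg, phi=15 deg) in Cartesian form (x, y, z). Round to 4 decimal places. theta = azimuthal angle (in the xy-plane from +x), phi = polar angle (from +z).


x = 9 * sin(15) * cos(120) = -1.1647
y = 9 * sin(15) * sin(120) = 2.0173
z = 9 * cos(15) = 8.6933

(-1.1647, 2.0173, 8.6933)


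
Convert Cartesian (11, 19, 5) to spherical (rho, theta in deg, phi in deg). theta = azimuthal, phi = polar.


rho = sqrt(11^2 + 19^2 + 5^2) = 22.5167
theta = atan2(19, 11) = 59.9314 deg
phi = acos(5/22.5167) = 77.1701 deg

rho = 22.5167, theta = 59.9314 deg, phi = 77.1701 deg


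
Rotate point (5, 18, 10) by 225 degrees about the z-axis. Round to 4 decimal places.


x' = 5*cos(225) - 18*sin(225) = 9.1924
y' = 5*sin(225) + 18*cos(225) = -16.2635
z' = 10

(9.1924, -16.2635, 10)


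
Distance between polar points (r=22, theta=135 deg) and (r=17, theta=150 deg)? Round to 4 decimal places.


d = sqrt(r1^2 + r2^2 - 2*r1*r2*cos(t2-t1))
d = sqrt(22^2 + 17^2 - 2*22*17*cos(150-135)) = 7.1055

7.1055


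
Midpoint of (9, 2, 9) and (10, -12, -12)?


Midpoint = ((9+10)/2, (2+-12)/2, (9+-12)/2) = (9.5, -5, -1.5)

(9.5, -5, -1.5)


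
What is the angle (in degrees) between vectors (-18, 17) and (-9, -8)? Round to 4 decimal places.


dot = -18*-9 + 17*-8 = 26
|u| = 24.7588, |v| = 12.0416
cos(angle) = 0.0872
angle = 84.997 degrees

84.997 degrees


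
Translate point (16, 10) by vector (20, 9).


Translation: (x+dx, y+dy) = (16+20, 10+9) = (36, 19)

(36, 19)


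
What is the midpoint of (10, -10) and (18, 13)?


Midpoint = ((10+18)/2, (-10+13)/2) = (14, 1.5)

(14, 1.5)


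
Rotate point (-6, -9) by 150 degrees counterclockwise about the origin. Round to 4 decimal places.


x' = -6*cos(150) - -9*sin(150) = 9.6962
y' = -6*sin(150) + -9*cos(150) = 4.7942

(9.6962, 4.7942)


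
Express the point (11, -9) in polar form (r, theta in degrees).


r = sqrt(11^2 + (-9)^2) = 14.2127
theta = atan2(-9, 11) = 320.7106 degrees

r = 14.2127, theta = 320.7106 degrees


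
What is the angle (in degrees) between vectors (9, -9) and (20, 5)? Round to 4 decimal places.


dot = 9*20 + -9*5 = 135
|u| = 12.7279, |v| = 20.6155
cos(angle) = 0.5145
angle = 59.0362 degrees

59.0362 degrees


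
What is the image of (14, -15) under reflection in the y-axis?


Reflection across y-axis: (x, y) -> (-x, y)
(14, -15) -> (-14, -15)

(-14, -15)


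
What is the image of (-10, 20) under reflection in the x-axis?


Reflection across x-axis: (x, y) -> (x, -y)
(-10, 20) -> (-10, -20)

(-10, -20)


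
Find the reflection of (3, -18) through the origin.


Reflection through origin: (x, y) -> (-x, -y)
(3, -18) -> (-3, 18)

(-3, 18)


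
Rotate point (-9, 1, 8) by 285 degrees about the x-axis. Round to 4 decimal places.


x' = -9
y' = 1*cos(285) - 8*sin(285) = 7.9862
z' = 1*sin(285) + 8*cos(285) = 1.1046

(-9, 7.9862, 1.1046)


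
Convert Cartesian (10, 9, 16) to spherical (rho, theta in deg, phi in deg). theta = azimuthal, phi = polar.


rho = sqrt(10^2 + 9^2 + 16^2) = 20.9045
theta = atan2(9, 10) = 41.9872 deg
phi = acos(16/20.9045) = 40.0589 deg

rho = 20.9045, theta = 41.9872 deg, phi = 40.0589 deg


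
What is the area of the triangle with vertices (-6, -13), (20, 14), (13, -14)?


Area = |x1(y2-y3) + x2(y3-y1) + x3(y1-y2)| / 2
= |-6*(14--14) + 20*(-14--13) + 13*(-13-14)| / 2
= 269.5

269.5


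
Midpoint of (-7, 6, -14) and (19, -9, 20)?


Midpoint = ((-7+19)/2, (6+-9)/2, (-14+20)/2) = (6, -1.5, 3)

(6, -1.5, 3)


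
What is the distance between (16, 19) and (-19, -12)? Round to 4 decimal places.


d = sqrt((-19-16)^2 + (-12-19)^2) = 46.7547

46.7547


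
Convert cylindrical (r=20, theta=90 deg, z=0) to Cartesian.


x = 20 * cos(90) = 0
y = 20 * sin(90) = 20
z = 0

(0, 20, 0)


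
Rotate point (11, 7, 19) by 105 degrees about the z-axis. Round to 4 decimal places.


x' = 11*cos(105) - 7*sin(105) = -9.6085
y' = 11*sin(105) + 7*cos(105) = 8.8135
z' = 19

(-9.6085, 8.8135, 19)


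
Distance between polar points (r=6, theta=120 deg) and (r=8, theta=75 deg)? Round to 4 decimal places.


d = sqrt(r1^2 + r2^2 - 2*r1*r2*cos(t2-t1))
d = sqrt(6^2 + 8^2 - 2*6*8*cos(75-120)) = 5.6673

5.6673


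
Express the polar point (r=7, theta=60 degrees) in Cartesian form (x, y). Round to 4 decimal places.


x = 7 * cos(60) = 3.5
y = 7 * sin(60) = 6.0622

(3.5, 6.0622)


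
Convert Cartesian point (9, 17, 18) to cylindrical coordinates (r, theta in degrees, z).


r = sqrt(9^2 + 17^2) = 19.2354
theta = atan2(17, 9) = 62.1027 deg
z = 18

r = 19.2354, theta = 62.1027 deg, z = 18


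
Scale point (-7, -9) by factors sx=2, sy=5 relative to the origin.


Scaling: (x*sx, y*sy) = (-7*2, -9*5) = (-14, -45)

(-14, -45)


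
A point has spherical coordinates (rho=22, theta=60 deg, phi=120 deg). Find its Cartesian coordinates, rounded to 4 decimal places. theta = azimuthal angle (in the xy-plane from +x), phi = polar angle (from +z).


x = 22 * sin(120) * cos(60) = 9.5263
y = 22 * sin(120) * sin(60) = 16.5
z = 22 * cos(120) = -11

(9.5263, 16.5, -11)


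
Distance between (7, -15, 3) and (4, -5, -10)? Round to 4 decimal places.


d = sqrt((4-7)^2 + (-5--15)^2 + (-10-3)^2) = 16.6733

16.6733


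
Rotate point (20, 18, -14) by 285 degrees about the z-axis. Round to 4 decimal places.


x' = 20*cos(285) - 18*sin(285) = 22.563
y' = 20*sin(285) + 18*cos(285) = -14.6598
z' = -14

(22.563, -14.6598, -14)


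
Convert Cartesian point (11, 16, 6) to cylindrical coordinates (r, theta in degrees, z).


r = sqrt(11^2 + 16^2) = 19.4165
theta = atan2(16, 11) = 55.4915 deg
z = 6

r = 19.4165, theta = 55.4915 deg, z = 6


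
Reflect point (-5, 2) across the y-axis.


Reflection across y-axis: (x, y) -> (-x, y)
(-5, 2) -> (5, 2)

(5, 2)


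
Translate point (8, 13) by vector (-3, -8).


Translation: (x+dx, y+dy) = (8+-3, 13+-8) = (5, 5)

(5, 5)


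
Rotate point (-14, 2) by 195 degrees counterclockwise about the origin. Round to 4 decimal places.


x' = -14*cos(195) - 2*sin(195) = 14.0406
y' = -14*sin(195) + 2*cos(195) = 1.6916

(14.0406, 1.6916)


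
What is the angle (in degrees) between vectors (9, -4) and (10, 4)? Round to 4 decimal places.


dot = 9*10 + -4*4 = 74
|u| = 9.8489, |v| = 10.7703
cos(angle) = 0.6976
angle = 45.7639 degrees

45.7639 degrees


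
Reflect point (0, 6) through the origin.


Reflection through origin: (x, y) -> (-x, -y)
(0, 6) -> (0, -6)

(0, -6)


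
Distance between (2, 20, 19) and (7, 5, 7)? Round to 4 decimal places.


d = sqrt((7-2)^2 + (5-20)^2 + (7-19)^2) = 19.8494

19.8494


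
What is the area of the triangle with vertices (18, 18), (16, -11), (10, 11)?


Area = |x1(y2-y3) + x2(y3-y1) + x3(y1-y2)| / 2
= |18*(-11-11) + 16*(11-18) + 10*(18--11)| / 2
= 109

109


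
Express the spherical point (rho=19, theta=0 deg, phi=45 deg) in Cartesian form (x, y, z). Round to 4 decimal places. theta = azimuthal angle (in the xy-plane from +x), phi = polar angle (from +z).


x = 19 * sin(45) * cos(0) = 13.435
y = 19 * sin(45) * sin(0) = 0
z = 19 * cos(45) = 13.435

(13.435, 0, 13.435)


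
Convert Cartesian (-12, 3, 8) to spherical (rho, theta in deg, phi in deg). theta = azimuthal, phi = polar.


rho = sqrt((-12)^2 + 3^2 + 8^2) = 14.7309
theta = atan2(3, -12) = 165.9638 deg
phi = acos(8/14.7309) = 57.1068 deg

rho = 14.7309, theta = 165.9638 deg, phi = 57.1068 deg


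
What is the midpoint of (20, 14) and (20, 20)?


Midpoint = ((20+20)/2, (14+20)/2) = (20, 17)

(20, 17)


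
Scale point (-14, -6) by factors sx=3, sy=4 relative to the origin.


Scaling: (x*sx, y*sy) = (-14*3, -6*4) = (-42, -24)

(-42, -24)


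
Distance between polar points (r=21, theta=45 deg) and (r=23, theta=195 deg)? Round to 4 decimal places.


d = sqrt(r1^2 + r2^2 - 2*r1*r2*cos(t2-t1))
d = sqrt(21^2 + 23^2 - 2*21*23*cos(195-45)) = 42.5039

42.5039


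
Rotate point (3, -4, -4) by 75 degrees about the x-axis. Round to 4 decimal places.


x' = 3
y' = -4*cos(75) - -4*sin(75) = 2.8284
z' = -4*sin(75) + -4*cos(75) = -4.899

(3, 2.8284, -4.899)


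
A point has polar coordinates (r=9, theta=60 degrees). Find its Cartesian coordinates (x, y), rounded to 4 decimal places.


x = 9 * cos(60) = 4.5
y = 9 * sin(60) = 7.7942

(4.5, 7.7942)


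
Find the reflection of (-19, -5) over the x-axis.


Reflection across x-axis: (x, y) -> (x, -y)
(-19, -5) -> (-19, 5)

(-19, 5)


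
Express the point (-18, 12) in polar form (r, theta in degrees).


r = sqrt((-18)^2 + 12^2) = 21.6333
theta = atan2(12, -18) = 146.3099 degrees

r = 21.6333, theta = 146.3099 degrees


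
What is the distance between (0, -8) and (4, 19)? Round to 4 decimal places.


d = sqrt((4-0)^2 + (19--8)^2) = 27.2947

27.2947


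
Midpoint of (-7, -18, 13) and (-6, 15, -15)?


Midpoint = ((-7+-6)/2, (-18+15)/2, (13+-15)/2) = (-6.5, -1.5, -1)

(-6.5, -1.5, -1)


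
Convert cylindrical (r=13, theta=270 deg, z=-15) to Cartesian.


x = 13 * cos(270) = 0
y = 13 * sin(270) = -13
z = -15

(0, -13, -15)


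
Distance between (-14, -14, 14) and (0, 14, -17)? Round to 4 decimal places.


d = sqrt((0--14)^2 + (14--14)^2 + (-17-14)^2) = 44.0568

44.0568


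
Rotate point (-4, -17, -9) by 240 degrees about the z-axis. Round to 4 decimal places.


x' = -4*cos(240) - -17*sin(240) = -12.7224
y' = -4*sin(240) + -17*cos(240) = 11.9641
z' = -9

(-12.7224, 11.9641, -9)
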